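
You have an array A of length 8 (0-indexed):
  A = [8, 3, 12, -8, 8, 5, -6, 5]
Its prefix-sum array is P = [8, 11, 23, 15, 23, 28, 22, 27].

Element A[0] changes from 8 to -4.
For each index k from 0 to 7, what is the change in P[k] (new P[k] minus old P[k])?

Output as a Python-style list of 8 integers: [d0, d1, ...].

Element change: A[0] 8 -> -4, delta = -12
For k < 0: P[k] unchanged, delta_P[k] = 0
For k >= 0: P[k] shifts by exactly -12
Delta array: [-12, -12, -12, -12, -12, -12, -12, -12]

Answer: [-12, -12, -12, -12, -12, -12, -12, -12]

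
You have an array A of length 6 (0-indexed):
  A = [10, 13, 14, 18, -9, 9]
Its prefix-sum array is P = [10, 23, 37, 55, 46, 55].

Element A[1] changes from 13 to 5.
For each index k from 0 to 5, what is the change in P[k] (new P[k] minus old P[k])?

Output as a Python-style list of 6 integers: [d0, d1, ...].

Answer: [0, -8, -8, -8, -8, -8]

Derivation:
Element change: A[1] 13 -> 5, delta = -8
For k < 1: P[k] unchanged, delta_P[k] = 0
For k >= 1: P[k] shifts by exactly -8
Delta array: [0, -8, -8, -8, -8, -8]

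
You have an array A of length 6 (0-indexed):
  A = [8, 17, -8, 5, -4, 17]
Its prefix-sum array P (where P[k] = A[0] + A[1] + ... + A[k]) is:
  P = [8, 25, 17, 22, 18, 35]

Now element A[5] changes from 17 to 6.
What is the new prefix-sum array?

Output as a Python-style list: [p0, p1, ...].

Answer: [8, 25, 17, 22, 18, 24]

Derivation:
Change: A[5] 17 -> 6, delta = -11
P[k] for k < 5: unchanged (A[5] not included)
P[k] for k >= 5: shift by delta = -11
  P[0] = 8 + 0 = 8
  P[1] = 25 + 0 = 25
  P[2] = 17 + 0 = 17
  P[3] = 22 + 0 = 22
  P[4] = 18 + 0 = 18
  P[5] = 35 + -11 = 24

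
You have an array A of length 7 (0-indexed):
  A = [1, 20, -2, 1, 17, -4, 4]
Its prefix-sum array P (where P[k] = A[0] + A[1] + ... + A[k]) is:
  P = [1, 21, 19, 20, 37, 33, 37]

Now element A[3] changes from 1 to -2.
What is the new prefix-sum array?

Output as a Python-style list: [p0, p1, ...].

Answer: [1, 21, 19, 17, 34, 30, 34]

Derivation:
Change: A[3] 1 -> -2, delta = -3
P[k] for k < 3: unchanged (A[3] not included)
P[k] for k >= 3: shift by delta = -3
  P[0] = 1 + 0 = 1
  P[1] = 21 + 0 = 21
  P[2] = 19 + 0 = 19
  P[3] = 20 + -3 = 17
  P[4] = 37 + -3 = 34
  P[5] = 33 + -3 = 30
  P[6] = 37 + -3 = 34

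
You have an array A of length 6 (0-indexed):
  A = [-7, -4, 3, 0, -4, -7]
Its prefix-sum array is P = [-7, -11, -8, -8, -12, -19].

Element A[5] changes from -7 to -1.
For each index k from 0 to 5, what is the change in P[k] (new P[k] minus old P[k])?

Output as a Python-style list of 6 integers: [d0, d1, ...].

Element change: A[5] -7 -> -1, delta = 6
For k < 5: P[k] unchanged, delta_P[k] = 0
For k >= 5: P[k] shifts by exactly 6
Delta array: [0, 0, 0, 0, 0, 6]

Answer: [0, 0, 0, 0, 0, 6]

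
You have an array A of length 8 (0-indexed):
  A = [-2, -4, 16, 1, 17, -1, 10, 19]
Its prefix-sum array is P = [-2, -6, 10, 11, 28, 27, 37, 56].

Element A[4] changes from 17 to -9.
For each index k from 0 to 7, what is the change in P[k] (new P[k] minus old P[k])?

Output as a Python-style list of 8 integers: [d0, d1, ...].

Element change: A[4] 17 -> -9, delta = -26
For k < 4: P[k] unchanged, delta_P[k] = 0
For k >= 4: P[k] shifts by exactly -26
Delta array: [0, 0, 0, 0, -26, -26, -26, -26]

Answer: [0, 0, 0, 0, -26, -26, -26, -26]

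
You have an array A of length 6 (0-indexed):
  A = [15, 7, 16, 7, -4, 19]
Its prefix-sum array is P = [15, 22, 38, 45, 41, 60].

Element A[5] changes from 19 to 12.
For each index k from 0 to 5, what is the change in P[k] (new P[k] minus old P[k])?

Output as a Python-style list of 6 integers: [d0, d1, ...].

Element change: A[5] 19 -> 12, delta = -7
For k < 5: P[k] unchanged, delta_P[k] = 0
For k >= 5: P[k] shifts by exactly -7
Delta array: [0, 0, 0, 0, 0, -7]

Answer: [0, 0, 0, 0, 0, -7]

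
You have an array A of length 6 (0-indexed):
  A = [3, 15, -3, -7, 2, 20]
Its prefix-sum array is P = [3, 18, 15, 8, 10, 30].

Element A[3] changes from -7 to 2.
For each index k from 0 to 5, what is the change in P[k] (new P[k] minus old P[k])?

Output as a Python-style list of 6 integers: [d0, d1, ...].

Answer: [0, 0, 0, 9, 9, 9]

Derivation:
Element change: A[3] -7 -> 2, delta = 9
For k < 3: P[k] unchanged, delta_P[k] = 0
For k >= 3: P[k] shifts by exactly 9
Delta array: [0, 0, 0, 9, 9, 9]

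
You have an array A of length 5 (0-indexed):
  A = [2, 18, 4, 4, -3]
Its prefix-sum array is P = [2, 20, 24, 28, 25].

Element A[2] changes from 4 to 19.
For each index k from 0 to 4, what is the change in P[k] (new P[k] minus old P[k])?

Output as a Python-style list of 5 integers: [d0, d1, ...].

Answer: [0, 0, 15, 15, 15]

Derivation:
Element change: A[2] 4 -> 19, delta = 15
For k < 2: P[k] unchanged, delta_P[k] = 0
For k >= 2: P[k] shifts by exactly 15
Delta array: [0, 0, 15, 15, 15]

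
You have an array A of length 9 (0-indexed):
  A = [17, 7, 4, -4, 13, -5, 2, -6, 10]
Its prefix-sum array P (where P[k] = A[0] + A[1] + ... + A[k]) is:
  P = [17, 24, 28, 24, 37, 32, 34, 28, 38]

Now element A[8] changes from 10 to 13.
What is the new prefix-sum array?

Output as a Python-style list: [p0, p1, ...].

Answer: [17, 24, 28, 24, 37, 32, 34, 28, 41]

Derivation:
Change: A[8] 10 -> 13, delta = 3
P[k] for k < 8: unchanged (A[8] not included)
P[k] for k >= 8: shift by delta = 3
  P[0] = 17 + 0 = 17
  P[1] = 24 + 0 = 24
  P[2] = 28 + 0 = 28
  P[3] = 24 + 0 = 24
  P[4] = 37 + 0 = 37
  P[5] = 32 + 0 = 32
  P[6] = 34 + 0 = 34
  P[7] = 28 + 0 = 28
  P[8] = 38 + 3 = 41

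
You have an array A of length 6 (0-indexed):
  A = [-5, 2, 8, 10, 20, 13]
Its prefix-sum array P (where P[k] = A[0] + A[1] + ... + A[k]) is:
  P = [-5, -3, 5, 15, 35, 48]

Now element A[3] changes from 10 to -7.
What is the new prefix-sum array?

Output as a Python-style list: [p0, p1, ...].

Answer: [-5, -3, 5, -2, 18, 31]

Derivation:
Change: A[3] 10 -> -7, delta = -17
P[k] for k < 3: unchanged (A[3] not included)
P[k] for k >= 3: shift by delta = -17
  P[0] = -5 + 0 = -5
  P[1] = -3 + 0 = -3
  P[2] = 5 + 0 = 5
  P[3] = 15 + -17 = -2
  P[4] = 35 + -17 = 18
  P[5] = 48 + -17 = 31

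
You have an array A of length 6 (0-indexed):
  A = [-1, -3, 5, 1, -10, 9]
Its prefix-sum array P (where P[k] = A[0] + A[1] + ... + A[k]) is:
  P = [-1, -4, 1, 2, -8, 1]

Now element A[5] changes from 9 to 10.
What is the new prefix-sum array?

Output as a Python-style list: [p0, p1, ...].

Change: A[5] 9 -> 10, delta = 1
P[k] for k < 5: unchanged (A[5] not included)
P[k] for k >= 5: shift by delta = 1
  P[0] = -1 + 0 = -1
  P[1] = -4 + 0 = -4
  P[2] = 1 + 0 = 1
  P[3] = 2 + 0 = 2
  P[4] = -8 + 0 = -8
  P[5] = 1 + 1 = 2

Answer: [-1, -4, 1, 2, -8, 2]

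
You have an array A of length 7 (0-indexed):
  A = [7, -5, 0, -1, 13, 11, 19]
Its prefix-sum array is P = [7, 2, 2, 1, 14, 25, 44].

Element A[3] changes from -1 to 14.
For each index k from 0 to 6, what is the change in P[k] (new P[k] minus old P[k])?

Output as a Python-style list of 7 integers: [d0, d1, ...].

Element change: A[3] -1 -> 14, delta = 15
For k < 3: P[k] unchanged, delta_P[k] = 0
For k >= 3: P[k] shifts by exactly 15
Delta array: [0, 0, 0, 15, 15, 15, 15]

Answer: [0, 0, 0, 15, 15, 15, 15]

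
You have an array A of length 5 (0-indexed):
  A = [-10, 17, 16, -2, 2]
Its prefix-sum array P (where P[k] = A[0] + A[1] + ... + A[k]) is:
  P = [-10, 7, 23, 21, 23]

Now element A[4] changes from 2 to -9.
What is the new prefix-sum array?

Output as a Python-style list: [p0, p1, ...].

Answer: [-10, 7, 23, 21, 12]

Derivation:
Change: A[4] 2 -> -9, delta = -11
P[k] for k < 4: unchanged (A[4] not included)
P[k] for k >= 4: shift by delta = -11
  P[0] = -10 + 0 = -10
  P[1] = 7 + 0 = 7
  P[2] = 23 + 0 = 23
  P[3] = 21 + 0 = 21
  P[4] = 23 + -11 = 12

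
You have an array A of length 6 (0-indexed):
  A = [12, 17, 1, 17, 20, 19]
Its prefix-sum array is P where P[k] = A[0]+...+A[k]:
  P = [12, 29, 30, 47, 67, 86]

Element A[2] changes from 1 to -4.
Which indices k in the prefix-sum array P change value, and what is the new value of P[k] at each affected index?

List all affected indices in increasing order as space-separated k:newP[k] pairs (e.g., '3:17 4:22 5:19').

P[k] = A[0] + ... + A[k]
P[k] includes A[2] iff k >= 2
Affected indices: 2, 3, ..., 5; delta = -5
  P[2]: 30 + -5 = 25
  P[3]: 47 + -5 = 42
  P[4]: 67 + -5 = 62
  P[5]: 86 + -5 = 81

Answer: 2:25 3:42 4:62 5:81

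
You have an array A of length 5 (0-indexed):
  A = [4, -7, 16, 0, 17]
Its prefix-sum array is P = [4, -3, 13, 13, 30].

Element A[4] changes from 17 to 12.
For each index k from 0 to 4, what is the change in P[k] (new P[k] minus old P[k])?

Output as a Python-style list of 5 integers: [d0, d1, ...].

Answer: [0, 0, 0, 0, -5]

Derivation:
Element change: A[4] 17 -> 12, delta = -5
For k < 4: P[k] unchanged, delta_P[k] = 0
For k >= 4: P[k] shifts by exactly -5
Delta array: [0, 0, 0, 0, -5]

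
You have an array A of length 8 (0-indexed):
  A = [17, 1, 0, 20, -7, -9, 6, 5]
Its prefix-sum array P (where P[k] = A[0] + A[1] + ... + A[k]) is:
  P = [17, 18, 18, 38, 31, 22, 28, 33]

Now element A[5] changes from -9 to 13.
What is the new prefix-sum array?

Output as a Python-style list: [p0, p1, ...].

Answer: [17, 18, 18, 38, 31, 44, 50, 55]

Derivation:
Change: A[5] -9 -> 13, delta = 22
P[k] for k < 5: unchanged (A[5] not included)
P[k] for k >= 5: shift by delta = 22
  P[0] = 17 + 0 = 17
  P[1] = 18 + 0 = 18
  P[2] = 18 + 0 = 18
  P[3] = 38 + 0 = 38
  P[4] = 31 + 0 = 31
  P[5] = 22 + 22 = 44
  P[6] = 28 + 22 = 50
  P[7] = 33 + 22 = 55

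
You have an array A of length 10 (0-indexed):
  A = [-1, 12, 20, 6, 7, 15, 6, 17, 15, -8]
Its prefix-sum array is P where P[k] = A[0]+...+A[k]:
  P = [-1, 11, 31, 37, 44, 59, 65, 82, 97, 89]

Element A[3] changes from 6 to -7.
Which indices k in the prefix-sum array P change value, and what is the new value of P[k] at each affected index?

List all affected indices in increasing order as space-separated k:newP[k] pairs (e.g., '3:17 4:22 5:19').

P[k] = A[0] + ... + A[k]
P[k] includes A[3] iff k >= 3
Affected indices: 3, 4, ..., 9; delta = -13
  P[3]: 37 + -13 = 24
  P[4]: 44 + -13 = 31
  P[5]: 59 + -13 = 46
  P[6]: 65 + -13 = 52
  P[7]: 82 + -13 = 69
  P[8]: 97 + -13 = 84
  P[9]: 89 + -13 = 76

Answer: 3:24 4:31 5:46 6:52 7:69 8:84 9:76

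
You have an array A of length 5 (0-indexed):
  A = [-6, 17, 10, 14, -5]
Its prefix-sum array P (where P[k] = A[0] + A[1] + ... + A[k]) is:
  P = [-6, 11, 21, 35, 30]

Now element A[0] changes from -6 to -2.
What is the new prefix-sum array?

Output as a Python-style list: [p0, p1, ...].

Change: A[0] -6 -> -2, delta = 4
P[k] for k < 0: unchanged (A[0] not included)
P[k] for k >= 0: shift by delta = 4
  P[0] = -6 + 4 = -2
  P[1] = 11 + 4 = 15
  P[2] = 21 + 4 = 25
  P[3] = 35 + 4 = 39
  P[4] = 30 + 4 = 34

Answer: [-2, 15, 25, 39, 34]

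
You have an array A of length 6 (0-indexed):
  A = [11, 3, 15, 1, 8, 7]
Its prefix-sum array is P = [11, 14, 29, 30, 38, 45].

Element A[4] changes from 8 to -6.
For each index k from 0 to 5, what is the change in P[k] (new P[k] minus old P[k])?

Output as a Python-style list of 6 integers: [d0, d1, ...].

Element change: A[4] 8 -> -6, delta = -14
For k < 4: P[k] unchanged, delta_P[k] = 0
For k >= 4: P[k] shifts by exactly -14
Delta array: [0, 0, 0, 0, -14, -14]

Answer: [0, 0, 0, 0, -14, -14]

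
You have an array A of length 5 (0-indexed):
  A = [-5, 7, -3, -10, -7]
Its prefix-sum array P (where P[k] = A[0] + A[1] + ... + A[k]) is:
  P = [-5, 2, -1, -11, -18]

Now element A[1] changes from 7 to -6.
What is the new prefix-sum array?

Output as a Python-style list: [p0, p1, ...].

Answer: [-5, -11, -14, -24, -31]

Derivation:
Change: A[1] 7 -> -6, delta = -13
P[k] for k < 1: unchanged (A[1] not included)
P[k] for k >= 1: shift by delta = -13
  P[0] = -5 + 0 = -5
  P[1] = 2 + -13 = -11
  P[2] = -1 + -13 = -14
  P[3] = -11 + -13 = -24
  P[4] = -18 + -13 = -31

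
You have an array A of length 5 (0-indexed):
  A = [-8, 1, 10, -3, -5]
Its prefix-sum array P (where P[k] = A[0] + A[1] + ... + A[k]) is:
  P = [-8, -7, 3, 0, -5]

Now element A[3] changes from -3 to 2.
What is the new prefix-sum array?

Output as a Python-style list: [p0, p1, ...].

Change: A[3] -3 -> 2, delta = 5
P[k] for k < 3: unchanged (A[3] not included)
P[k] for k >= 3: shift by delta = 5
  P[0] = -8 + 0 = -8
  P[1] = -7 + 0 = -7
  P[2] = 3 + 0 = 3
  P[3] = 0 + 5 = 5
  P[4] = -5 + 5 = 0

Answer: [-8, -7, 3, 5, 0]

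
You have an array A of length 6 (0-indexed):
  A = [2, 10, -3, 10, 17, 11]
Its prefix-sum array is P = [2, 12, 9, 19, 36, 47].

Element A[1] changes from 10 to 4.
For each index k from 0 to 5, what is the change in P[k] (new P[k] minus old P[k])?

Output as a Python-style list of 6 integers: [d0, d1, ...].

Element change: A[1] 10 -> 4, delta = -6
For k < 1: P[k] unchanged, delta_P[k] = 0
For k >= 1: P[k] shifts by exactly -6
Delta array: [0, -6, -6, -6, -6, -6]

Answer: [0, -6, -6, -6, -6, -6]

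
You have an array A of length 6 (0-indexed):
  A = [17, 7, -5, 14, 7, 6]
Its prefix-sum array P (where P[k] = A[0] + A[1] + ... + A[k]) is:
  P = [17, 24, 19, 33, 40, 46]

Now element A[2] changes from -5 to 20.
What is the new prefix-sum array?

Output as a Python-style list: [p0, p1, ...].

Change: A[2] -5 -> 20, delta = 25
P[k] for k < 2: unchanged (A[2] not included)
P[k] for k >= 2: shift by delta = 25
  P[0] = 17 + 0 = 17
  P[1] = 24 + 0 = 24
  P[2] = 19 + 25 = 44
  P[3] = 33 + 25 = 58
  P[4] = 40 + 25 = 65
  P[5] = 46 + 25 = 71

Answer: [17, 24, 44, 58, 65, 71]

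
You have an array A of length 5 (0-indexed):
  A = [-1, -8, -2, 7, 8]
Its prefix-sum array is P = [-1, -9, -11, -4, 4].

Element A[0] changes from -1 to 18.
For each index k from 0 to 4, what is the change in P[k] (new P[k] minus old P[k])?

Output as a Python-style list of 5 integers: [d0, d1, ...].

Element change: A[0] -1 -> 18, delta = 19
For k < 0: P[k] unchanged, delta_P[k] = 0
For k >= 0: P[k] shifts by exactly 19
Delta array: [19, 19, 19, 19, 19]

Answer: [19, 19, 19, 19, 19]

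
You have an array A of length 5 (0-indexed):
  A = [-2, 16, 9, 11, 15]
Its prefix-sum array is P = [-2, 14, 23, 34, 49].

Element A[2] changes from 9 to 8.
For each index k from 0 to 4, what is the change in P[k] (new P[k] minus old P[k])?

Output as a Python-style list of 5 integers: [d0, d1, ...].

Element change: A[2] 9 -> 8, delta = -1
For k < 2: P[k] unchanged, delta_P[k] = 0
For k >= 2: P[k] shifts by exactly -1
Delta array: [0, 0, -1, -1, -1]

Answer: [0, 0, -1, -1, -1]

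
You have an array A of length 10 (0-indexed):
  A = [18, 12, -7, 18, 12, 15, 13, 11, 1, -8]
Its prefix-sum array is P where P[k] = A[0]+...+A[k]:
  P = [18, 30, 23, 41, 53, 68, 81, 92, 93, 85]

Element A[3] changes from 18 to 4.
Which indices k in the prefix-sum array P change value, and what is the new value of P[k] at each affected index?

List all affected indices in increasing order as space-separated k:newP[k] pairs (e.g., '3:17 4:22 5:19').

Answer: 3:27 4:39 5:54 6:67 7:78 8:79 9:71

Derivation:
P[k] = A[0] + ... + A[k]
P[k] includes A[3] iff k >= 3
Affected indices: 3, 4, ..., 9; delta = -14
  P[3]: 41 + -14 = 27
  P[4]: 53 + -14 = 39
  P[5]: 68 + -14 = 54
  P[6]: 81 + -14 = 67
  P[7]: 92 + -14 = 78
  P[8]: 93 + -14 = 79
  P[9]: 85 + -14 = 71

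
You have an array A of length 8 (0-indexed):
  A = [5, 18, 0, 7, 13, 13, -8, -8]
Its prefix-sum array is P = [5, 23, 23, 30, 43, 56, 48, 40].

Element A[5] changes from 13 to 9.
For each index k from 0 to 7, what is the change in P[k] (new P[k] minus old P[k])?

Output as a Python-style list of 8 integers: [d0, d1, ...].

Element change: A[5] 13 -> 9, delta = -4
For k < 5: P[k] unchanged, delta_P[k] = 0
For k >= 5: P[k] shifts by exactly -4
Delta array: [0, 0, 0, 0, 0, -4, -4, -4]

Answer: [0, 0, 0, 0, 0, -4, -4, -4]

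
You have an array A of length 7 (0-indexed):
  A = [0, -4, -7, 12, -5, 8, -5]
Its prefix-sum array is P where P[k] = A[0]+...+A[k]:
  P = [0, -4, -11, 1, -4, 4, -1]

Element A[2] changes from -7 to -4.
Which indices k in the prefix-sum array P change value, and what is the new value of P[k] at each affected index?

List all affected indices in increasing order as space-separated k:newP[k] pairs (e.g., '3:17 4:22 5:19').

P[k] = A[0] + ... + A[k]
P[k] includes A[2] iff k >= 2
Affected indices: 2, 3, ..., 6; delta = 3
  P[2]: -11 + 3 = -8
  P[3]: 1 + 3 = 4
  P[4]: -4 + 3 = -1
  P[5]: 4 + 3 = 7
  P[6]: -1 + 3 = 2

Answer: 2:-8 3:4 4:-1 5:7 6:2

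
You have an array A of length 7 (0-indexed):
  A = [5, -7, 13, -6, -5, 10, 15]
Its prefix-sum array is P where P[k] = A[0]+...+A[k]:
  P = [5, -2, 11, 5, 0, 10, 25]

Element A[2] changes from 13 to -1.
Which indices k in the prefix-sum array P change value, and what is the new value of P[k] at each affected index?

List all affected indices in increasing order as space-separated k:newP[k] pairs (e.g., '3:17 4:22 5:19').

Answer: 2:-3 3:-9 4:-14 5:-4 6:11

Derivation:
P[k] = A[0] + ... + A[k]
P[k] includes A[2] iff k >= 2
Affected indices: 2, 3, ..., 6; delta = -14
  P[2]: 11 + -14 = -3
  P[3]: 5 + -14 = -9
  P[4]: 0 + -14 = -14
  P[5]: 10 + -14 = -4
  P[6]: 25 + -14 = 11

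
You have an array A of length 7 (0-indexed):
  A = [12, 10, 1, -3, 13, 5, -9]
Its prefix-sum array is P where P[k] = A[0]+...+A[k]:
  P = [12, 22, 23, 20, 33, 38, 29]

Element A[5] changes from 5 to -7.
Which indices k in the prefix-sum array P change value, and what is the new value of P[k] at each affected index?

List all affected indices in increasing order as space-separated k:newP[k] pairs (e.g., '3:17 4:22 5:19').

Answer: 5:26 6:17

Derivation:
P[k] = A[0] + ... + A[k]
P[k] includes A[5] iff k >= 5
Affected indices: 5, 6, ..., 6; delta = -12
  P[5]: 38 + -12 = 26
  P[6]: 29 + -12 = 17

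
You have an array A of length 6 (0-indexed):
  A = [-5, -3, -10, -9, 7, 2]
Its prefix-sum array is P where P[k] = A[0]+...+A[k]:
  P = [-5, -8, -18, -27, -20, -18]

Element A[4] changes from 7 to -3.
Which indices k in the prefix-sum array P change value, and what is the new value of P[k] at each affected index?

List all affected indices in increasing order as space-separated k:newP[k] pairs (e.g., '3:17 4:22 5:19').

Answer: 4:-30 5:-28

Derivation:
P[k] = A[0] + ... + A[k]
P[k] includes A[4] iff k >= 4
Affected indices: 4, 5, ..., 5; delta = -10
  P[4]: -20 + -10 = -30
  P[5]: -18 + -10 = -28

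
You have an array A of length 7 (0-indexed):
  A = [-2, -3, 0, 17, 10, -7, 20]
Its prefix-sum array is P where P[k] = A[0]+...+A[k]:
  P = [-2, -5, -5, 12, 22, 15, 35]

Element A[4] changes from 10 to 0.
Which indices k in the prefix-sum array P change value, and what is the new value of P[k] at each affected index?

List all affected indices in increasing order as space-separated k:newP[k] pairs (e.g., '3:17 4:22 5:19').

P[k] = A[0] + ... + A[k]
P[k] includes A[4] iff k >= 4
Affected indices: 4, 5, ..., 6; delta = -10
  P[4]: 22 + -10 = 12
  P[5]: 15 + -10 = 5
  P[6]: 35 + -10 = 25

Answer: 4:12 5:5 6:25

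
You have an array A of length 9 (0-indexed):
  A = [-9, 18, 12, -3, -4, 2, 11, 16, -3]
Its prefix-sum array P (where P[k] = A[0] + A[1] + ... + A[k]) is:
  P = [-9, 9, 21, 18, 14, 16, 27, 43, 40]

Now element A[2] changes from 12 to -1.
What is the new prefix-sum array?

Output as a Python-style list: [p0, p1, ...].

Change: A[2] 12 -> -1, delta = -13
P[k] for k < 2: unchanged (A[2] not included)
P[k] for k >= 2: shift by delta = -13
  P[0] = -9 + 0 = -9
  P[1] = 9 + 0 = 9
  P[2] = 21 + -13 = 8
  P[3] = 18 + -13 = 5
  P[4] = 14 + -13 = 1
  P[5] = 16 + -13 = 3
  P[6] = 27 + -13 = 14
  P[7] = 43 + -13 = 30
  P[8] = 40 + -13 = 27

Answer: [-9, 9, 8, 5, 1, 3, 14, 30, 27]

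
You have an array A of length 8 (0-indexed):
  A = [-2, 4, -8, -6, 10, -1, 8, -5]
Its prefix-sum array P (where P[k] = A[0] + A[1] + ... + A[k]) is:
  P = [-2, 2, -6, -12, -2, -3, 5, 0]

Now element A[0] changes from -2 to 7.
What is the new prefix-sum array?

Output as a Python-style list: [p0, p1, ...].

Answer: [7, 11, 3, -3, 7, 6, 14, 9]

Derivation:
Change: A[0] -2 -> 7, delta = 9
P[k] for k < 0: unchanged (A[0] not included)
P[k] for k >= 0: shift by delta = 9
  P[0] = -2 + 9 = 7
  P[1] = 2 + 9 = 11
  P[2] = -6 + 9 = 3
  P[3] = -12 + 9 = -3
  P[4] = -2 + 9 = 7
  P[5] = -3 + 9 = 6
  P[6] = 5 + 9 = 14
  P[7] = 0 + 9 = 9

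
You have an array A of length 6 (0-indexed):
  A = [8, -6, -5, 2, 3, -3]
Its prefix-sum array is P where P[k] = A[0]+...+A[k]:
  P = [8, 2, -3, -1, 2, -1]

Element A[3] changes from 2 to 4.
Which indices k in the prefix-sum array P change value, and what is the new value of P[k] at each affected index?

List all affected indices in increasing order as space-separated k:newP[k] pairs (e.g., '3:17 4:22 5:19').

Answer: 3:1 4:4 5:1

Derivation:
P[k] = A[0] + ... + A[k]
P[k] includes A[3] iff k >= 3
Affected indices: 3, 4, ..., 5; delta = 2
  P[3]: -1 + 2 = 1
  P[4]: 2 + 2 = 4
  P[5]: -1 + 2 = 1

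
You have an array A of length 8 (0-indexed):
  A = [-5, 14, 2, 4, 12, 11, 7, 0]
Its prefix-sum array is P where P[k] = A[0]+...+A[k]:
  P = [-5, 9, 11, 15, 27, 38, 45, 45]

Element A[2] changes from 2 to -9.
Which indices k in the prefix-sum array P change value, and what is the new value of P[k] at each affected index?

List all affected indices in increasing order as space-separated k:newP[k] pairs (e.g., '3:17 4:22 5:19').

Answer: 2:0 3:4 4:16 5:27 6:34 7:34

Derivation:
P[k] = A[0] + ... + A[k]
P[k] includes A[2] iff k >= 2
Affected indices: 2, 3, ..., 7; delta = -11
  P[2]: 11 + -11 = 0
  P[3]: 15 + -11 = 4
  P[4]: 27 + -11 = 16
  P[5]: 38 + -11 = 27
  P[6]: 45 + -11 = 34
  P[7]: 45 + -11 = 34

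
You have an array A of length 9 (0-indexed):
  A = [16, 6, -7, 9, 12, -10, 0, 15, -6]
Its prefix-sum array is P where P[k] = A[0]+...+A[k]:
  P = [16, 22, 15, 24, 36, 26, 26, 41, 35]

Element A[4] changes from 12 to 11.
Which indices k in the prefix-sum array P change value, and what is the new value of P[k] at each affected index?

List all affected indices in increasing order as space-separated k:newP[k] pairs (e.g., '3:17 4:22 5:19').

P[k] = A[0] + ... + A[k]
P[k] includes A[4] iff k >= 4
Affected indices: 4, 5, ..., 8; delta = -1
  P[4]: 36 + -1 = 35
  P[5]: 26 + -1 = 25
  P[6]: 26 + -1 = 25
  P[7]: 41 + -1 = 40
  P[8]: 35 + -1 = 34

Answer: 4:35 5:25 6:25 7:40 8:34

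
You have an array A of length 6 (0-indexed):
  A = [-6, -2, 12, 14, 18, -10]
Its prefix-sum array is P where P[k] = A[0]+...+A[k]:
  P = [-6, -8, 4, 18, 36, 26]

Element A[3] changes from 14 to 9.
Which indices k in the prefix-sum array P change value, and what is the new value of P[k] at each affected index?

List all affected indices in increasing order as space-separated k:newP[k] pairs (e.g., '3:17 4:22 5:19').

P[k] = A[0] + ... + A[k]
P[k] includes A[3] iff k >= 3
Affected indices: 3, 4, ..., 5; delta = -5
  P[3]: 18 + -5 = 13
  P[4]: 36 + -5 = 31
  P[5]: 26 + -5 = 21

Answer: 3:13 4:31 5:21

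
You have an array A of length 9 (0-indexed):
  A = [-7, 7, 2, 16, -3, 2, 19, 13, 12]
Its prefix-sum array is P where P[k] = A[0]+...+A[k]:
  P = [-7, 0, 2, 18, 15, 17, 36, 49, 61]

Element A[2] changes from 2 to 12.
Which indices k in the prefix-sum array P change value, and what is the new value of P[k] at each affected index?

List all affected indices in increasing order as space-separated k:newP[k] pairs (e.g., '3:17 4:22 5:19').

P[k] = A[0] + ... + A[k]
P[k] includes A[2] iff k >= 2
Affected indices: 2, 3, ..., 8; delta = 10
  P[2]: 2 + 10 = 12
  P[3]: 18 + 10 = 28
  P[4]: 15 + 10 = 25
  P[5]: 17 + 10 = 27
  P[6]: 36 + 10 = 46
  P[7]: 49 + 10 = 59
  P[8]: 61 + 10 = 71

Answer: 2:12 3:28 4:25 5:27 6:46 7:59 8:71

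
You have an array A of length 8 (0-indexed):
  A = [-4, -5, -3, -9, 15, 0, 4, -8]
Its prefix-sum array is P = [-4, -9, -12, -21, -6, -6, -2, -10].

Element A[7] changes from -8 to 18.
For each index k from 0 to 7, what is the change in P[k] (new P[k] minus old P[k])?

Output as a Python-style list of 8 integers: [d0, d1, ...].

Answer: [0, 0, 0, 0, 0, 0, 0, 26]

Derivation:
Element change: A[7] -8 -> 18, delta = 26
For k < 7: P[k] unchanged, delta_P[k] = 0
For k >= 7: P[k] shifts by exactly 26
Delta array: [0, 0, 0, 0, 0, 0, 0, 26]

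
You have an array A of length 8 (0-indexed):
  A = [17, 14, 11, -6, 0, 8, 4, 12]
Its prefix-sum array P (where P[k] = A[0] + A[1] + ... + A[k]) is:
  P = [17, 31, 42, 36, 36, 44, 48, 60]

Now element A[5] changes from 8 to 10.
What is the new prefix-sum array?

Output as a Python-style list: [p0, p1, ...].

Answer: [17, 31, 42, 36, 36, 46, 50, 62]

Derivation:
Change: A[5] 8 -> 10, delta = 2
P[k] for k < 5: unchanged (A[5] not included)
P[k] for k >= 5: shift by delta = 2
  P[0] = 17 + 0 = 17
  P[1] = 31 + 0 = 31
  P[2] = 42 + 0 = 42
  P[3] = 36 + 0 = 36
  P[4] = 36 + 0 = 36
  P[5] = 44 + 2 = 46
  P[6] = 48 + 2 = 50
  P[7] = 60 + 2 = 62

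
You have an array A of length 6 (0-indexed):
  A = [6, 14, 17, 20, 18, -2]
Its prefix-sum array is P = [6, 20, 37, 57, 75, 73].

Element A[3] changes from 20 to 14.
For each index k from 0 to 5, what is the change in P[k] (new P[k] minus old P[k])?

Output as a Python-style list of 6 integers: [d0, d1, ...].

Answer: [0, 0, 0, -6, -6, -6]

Derivation:
Element change: A[3] 20 -> 14, delta = -6
For k < 3: P[k] unchanged, delta_P[k] = 0
For k >= 3: P[k] shifts by exactly -6
Delta array: [0, 0, 0, -6, -6, -6]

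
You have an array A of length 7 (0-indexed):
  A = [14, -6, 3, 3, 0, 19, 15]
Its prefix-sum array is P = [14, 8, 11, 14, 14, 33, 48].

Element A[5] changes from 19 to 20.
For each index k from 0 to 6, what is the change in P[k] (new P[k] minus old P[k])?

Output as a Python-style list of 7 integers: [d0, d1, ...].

Answer: [0, 0, 0, 0, 0, 1, 1]

Derivation:
Element change: A[5] 19 -> 20, delta = 1
For k < 5: P[k] unchanged, delta_P[k] = 0
For k >= 5: P[k] shifts by exactly 1
Delta array: [0, 0, 0, 0, 0, 1, 1]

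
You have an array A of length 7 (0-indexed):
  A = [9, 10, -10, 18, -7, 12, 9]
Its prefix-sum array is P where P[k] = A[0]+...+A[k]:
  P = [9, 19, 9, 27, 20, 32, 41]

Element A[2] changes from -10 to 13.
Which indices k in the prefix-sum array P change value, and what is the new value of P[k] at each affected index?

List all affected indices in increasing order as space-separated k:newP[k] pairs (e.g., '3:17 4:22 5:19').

P[k] = A[0] + ... + A[k]
P[k] includes A[2] iff k >= 2
Affected indices: 2, 3, ..., 6; delta = 23
  P[2]: 9 + 23 = 32
  P[3]: 27 + 23 = 50
  P[4]: 20 + 23 = 43
  P[5]: 32 + 23 = 55
  P[6]: 41 + 23 = 64

Answer: 2:32 3:50 4:43 5:55 6:64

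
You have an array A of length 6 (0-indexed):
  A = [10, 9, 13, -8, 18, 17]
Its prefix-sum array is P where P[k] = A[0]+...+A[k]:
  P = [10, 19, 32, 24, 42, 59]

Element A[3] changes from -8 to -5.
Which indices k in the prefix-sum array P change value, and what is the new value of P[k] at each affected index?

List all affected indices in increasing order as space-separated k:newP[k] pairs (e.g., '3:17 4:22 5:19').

Answer: 3:27 4:45 5:62

Derivation:
P[k] = A[0] + ... + A[k]
P[k] includes A[3] iff k >= 3
Affected indices: 3, 4, ..., 5; delta = 3
  P[3]: 24 + 3 = 27
  P[4]: 42 + 3 = 45
  P[5]: 59 + 3 = 62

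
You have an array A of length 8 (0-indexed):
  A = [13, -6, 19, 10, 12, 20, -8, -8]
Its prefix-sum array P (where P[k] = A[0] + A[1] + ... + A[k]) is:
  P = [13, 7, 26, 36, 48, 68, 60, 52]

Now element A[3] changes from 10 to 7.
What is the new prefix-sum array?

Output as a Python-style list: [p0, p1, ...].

Answer: [13, 7, 26, 33, 45, 65, 57, 49]

Derivation:
Change: A[3] 10 -> 7, delta = -3
P[k] for k < 3: unchanged (A[3] not included)
P[k] for k >= 3: shift by delta = -3
  P[0] = 13 + 0 = 13
  P[1] = 7 + 0 = 7
  P[2] = 26 + 0 = 26
  P[3] = 36 + -3 = 33
  P[4] = 48 + -3 = 45
  P[5] = 68 + -3 = 65
  P[6] = 60 + -3 = 57
  P[7] = 52 + -3 = 49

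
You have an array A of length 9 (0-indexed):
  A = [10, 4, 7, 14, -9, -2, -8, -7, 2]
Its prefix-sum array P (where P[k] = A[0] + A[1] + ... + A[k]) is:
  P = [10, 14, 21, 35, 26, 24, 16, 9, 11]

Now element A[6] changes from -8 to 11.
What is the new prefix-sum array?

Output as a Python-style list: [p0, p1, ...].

Change: A[6] -8 -> 11, delta = 19
P[k] for k < 6: unchanged (A[6] not included)
P[k] for k >= 6: shift by delta = 19
  P[0] = 10 + 0 = 10
  P[1] = 14 + 0 = 14
  P[2] = 21 + 0 = 21
  P[3] = 35 + 0 = 35
  P[4] = 26 + 0 = 26
  P[5] = 24 + 0 = 24
  P[6] = 16 + 19 = 35
  P[7] = 9 + 19 = 28
  P[8] = 11 + 19 = 30

Answer: [10, 14, 21, 35, 26, 24, 35, 28, 30]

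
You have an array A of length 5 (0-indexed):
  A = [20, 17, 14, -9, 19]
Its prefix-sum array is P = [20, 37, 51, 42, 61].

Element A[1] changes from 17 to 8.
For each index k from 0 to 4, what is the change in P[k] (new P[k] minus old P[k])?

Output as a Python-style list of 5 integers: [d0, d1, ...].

Answer: [0, -9, -9, -9, -9]

Derivation:
Element change: A[1] 17 -> 8, delta = -9
For k < 1: P[k] unchanged, delta_P[k] = 0
For k >= 1: P[k] shifts by exactly -9
Delta array: [0, -9, -9, -9, -9]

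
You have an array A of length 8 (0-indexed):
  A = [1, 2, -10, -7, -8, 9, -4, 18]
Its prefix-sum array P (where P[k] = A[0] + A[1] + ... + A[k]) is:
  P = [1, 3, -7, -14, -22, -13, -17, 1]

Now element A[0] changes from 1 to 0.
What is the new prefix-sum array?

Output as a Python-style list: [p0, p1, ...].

Answer: [0, 2, -8, -15, -23, -14, -18, 0]

Derivation:
Change: A[0] 1 -> 0, delta = -1
P[k] for k < 0: unchanged (A[0] not included)
P[k] for k >= 0: shift by delta = -1
  P[0] = 1 + -1 = 0
  P[1] = 3 + -1 = 2
  P[2] = -7 + -1 = -8
  P[3] = -14 + -1 = -15
  P[4] = -22 + -1 = -23
  P[5] = -13 + -1 = -14
  P[6] = -17 + -1 = -18
  P[7] = 1 + -1 = 0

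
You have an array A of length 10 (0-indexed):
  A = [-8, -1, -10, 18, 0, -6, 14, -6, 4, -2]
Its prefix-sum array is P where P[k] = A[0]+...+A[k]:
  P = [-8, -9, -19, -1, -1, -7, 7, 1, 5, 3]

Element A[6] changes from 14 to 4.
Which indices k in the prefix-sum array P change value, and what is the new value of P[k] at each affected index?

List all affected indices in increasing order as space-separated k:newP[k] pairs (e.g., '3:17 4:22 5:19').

P[k] = A[0] + ... + A[k]
P[k] includes A[6] iff k >= 6
Affected indices: 6, 7, ..., 9; delta = -10
  P[6]: 7 + -10 = -3
  P[7]: 1 + -10 = -9
  P[8]: 5 + -10 = -5
  P[9]: 3 + -10 = -7

Answer: 6:-3 7:-9 8:-5 9:-7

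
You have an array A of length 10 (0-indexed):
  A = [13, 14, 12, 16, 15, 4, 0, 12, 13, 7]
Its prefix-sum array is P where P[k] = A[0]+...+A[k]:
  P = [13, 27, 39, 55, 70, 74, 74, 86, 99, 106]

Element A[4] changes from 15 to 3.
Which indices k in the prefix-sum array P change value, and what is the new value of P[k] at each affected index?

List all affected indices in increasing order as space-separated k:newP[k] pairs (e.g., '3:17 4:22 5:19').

P[k] = A[0] + ... + A[k]
P[k] includes A[4] iff k >= 4
Affected indices: 4, 5, ..., 9; delta = -12
  P[4]: 70 + -12 = 58
  P[5]: 74 + -12 = 62
  P[6]: 74 + -12 = 62
  P[7]: 86 + -12 = 74
  P[8]: 99 + -12 = 87
  P[9]: 106 + -12 = 94

Answer: 4:58 5:62 6:62 7:74 8:87 9:94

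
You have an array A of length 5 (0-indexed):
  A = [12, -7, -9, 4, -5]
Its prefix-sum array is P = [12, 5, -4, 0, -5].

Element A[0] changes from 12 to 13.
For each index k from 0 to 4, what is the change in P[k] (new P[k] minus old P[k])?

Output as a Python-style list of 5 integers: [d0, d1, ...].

Element change: A[0] 12 -> 13, delta = 1
For k < 0: P[k] unchanged, delta_P[k] = 0
For k >= 0: P[k] shifts by exactly 1
Delta array: [1, 1, 1, 1, 1]

Answer: [1, 1, 1, 1, 1]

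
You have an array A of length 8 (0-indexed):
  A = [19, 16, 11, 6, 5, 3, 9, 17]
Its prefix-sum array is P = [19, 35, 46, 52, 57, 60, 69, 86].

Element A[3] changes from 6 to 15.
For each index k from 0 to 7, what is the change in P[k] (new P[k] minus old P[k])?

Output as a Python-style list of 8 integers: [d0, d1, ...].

Element change: A[3] 6 -> 15, delta = 9
For k < 3: P[k] unchanged, delta_P[k] = 0
For k >= 3: P[k] shifts by exactly 9
Delta array: [0, 0, 0, 9, 9, 9, 9, 9]

Answer: [0, 0, 0, 9, 9, 9, 9, 9]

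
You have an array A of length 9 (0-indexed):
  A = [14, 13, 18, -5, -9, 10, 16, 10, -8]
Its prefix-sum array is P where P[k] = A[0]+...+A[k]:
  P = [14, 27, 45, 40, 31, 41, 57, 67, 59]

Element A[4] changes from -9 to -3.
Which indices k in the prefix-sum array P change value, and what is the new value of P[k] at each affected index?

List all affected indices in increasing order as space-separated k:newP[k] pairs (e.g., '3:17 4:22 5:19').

Answer: 4:37 5:47 6:63 7:73 8:65

Derivation:
P[k] = A[0] + ... + A[k]
P[k] includes A[4] iff k >= 4
Affected indices: 4, 5, ..., 8; delta = 6
  P[4]: 31 + 6 = 37
  P[5]: 41 + 6 = 47
  P[6]: 57 + 6 = 63
  P[7]: 67 + 6 = 73
  P[8]: 59 + 6 = 65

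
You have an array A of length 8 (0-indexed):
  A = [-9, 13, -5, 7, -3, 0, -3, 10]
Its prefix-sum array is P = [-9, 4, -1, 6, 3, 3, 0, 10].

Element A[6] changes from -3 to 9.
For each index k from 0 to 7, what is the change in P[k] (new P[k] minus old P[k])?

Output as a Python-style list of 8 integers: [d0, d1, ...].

Element change: A[6] -3 -> 9, delta = 12
For k < 6: P[k] unchanged, delta_P[k] = 0
For k >= 6: P[k] shifts by exactly 12
Delta array: [0, 0, 0, 0, 0, 0, 12, 12]

Answer: [0, 0, 0, 0, 0, 0, 12, 12]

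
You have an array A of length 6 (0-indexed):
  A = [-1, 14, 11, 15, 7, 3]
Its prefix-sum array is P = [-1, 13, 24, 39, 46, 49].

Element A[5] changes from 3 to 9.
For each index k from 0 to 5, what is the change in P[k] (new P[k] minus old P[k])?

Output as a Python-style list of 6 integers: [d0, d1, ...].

Element change: A[5] 3 -> 9, delta = 6
For k < 5: P[k] unchanged, delta_P[k] = 0
For k >= 5: P[k] shifts by exactly 6
Delta array: [0, 0, 0, 0, 0, 6]

Answer: [0, 0, 0, 0, 0, 6]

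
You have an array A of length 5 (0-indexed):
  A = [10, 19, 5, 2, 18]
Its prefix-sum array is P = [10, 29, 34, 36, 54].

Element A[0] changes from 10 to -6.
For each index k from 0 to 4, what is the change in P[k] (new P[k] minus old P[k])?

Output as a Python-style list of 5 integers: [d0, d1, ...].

Answer: [-16, -16, -16, -16, -16]

Derivation:
Element change: A[0] 10 -> -6, delta = -16
For k < 0: P[k] unchanged, delta_P[k] = 0
For k >= 0: P[k] shifts by exactly -16
Delta array: [-16, -16, -16, -16, -16]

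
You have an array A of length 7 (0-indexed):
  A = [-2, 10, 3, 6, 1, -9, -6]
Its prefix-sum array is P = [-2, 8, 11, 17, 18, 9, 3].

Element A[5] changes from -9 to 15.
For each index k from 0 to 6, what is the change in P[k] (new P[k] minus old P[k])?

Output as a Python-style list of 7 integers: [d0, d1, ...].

Answer: [0, 0, 0, 0, 0, 24, 24]

Derivation:
Element change: A[5] -9 -> 15, delta = 24
For k < 5: P[k] unchanged, delta_P[k] = 0
For k >= 5: P[k] shifts by exactly 24
Delta array: [0, 0, 0, 0, 0, 24, 24]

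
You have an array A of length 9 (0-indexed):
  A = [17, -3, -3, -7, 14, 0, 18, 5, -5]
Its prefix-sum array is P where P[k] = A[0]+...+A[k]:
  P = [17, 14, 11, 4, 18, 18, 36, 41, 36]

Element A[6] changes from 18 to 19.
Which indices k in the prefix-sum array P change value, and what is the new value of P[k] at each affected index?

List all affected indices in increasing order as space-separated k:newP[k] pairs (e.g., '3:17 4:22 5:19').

Answer: 6:37 7:42 8:37

Derivation:
P[k] = A[0] + ... + A[k]
P[k] includes A[6] iff k >= 6
Affected indices: 6, 7, ..., 8; delta = 1
  P[6]: 36 + 1 = 37
  P[7]: 41 + 1 = 42
  P[8]: 36 + 1 = 37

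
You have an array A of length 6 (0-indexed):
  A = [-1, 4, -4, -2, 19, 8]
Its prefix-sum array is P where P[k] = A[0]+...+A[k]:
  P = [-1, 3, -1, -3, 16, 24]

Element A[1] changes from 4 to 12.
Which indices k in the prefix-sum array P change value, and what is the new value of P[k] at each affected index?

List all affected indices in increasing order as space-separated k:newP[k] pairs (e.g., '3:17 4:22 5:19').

Answer: 1:11 2:7 3:5 4:24 5:32

Derivation:
P[k] = A[0] + ... + A[k]
P[k] includes A[1] iff k >= 1
Affected indices: 1, 2, ..., 5; delta = 8
  P[1]: 3 + 8 = 11
  P[2]: -1 + 8 = 7
  P[3]: -3 + 8 = 5
  P[4]: 16 + 8 = 24
  P[5]: 24 + 8 = 32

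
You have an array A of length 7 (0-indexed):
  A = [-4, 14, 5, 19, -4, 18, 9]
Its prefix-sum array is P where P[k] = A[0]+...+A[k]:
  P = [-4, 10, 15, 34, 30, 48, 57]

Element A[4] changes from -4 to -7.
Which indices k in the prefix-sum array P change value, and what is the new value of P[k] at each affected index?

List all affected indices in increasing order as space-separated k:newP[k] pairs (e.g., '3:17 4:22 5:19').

P[k] = A[0] + ... + A[k]
P[k] includes A[4] iff k >= 4
Affected indices: 4, 5, ..., 6; delta = -3
  P[4]: 30 + -3 = 27
  P[5]: 48 + -3 = 45
  P[6]: 57 + -3 = 54

Answer: 4:27 5:45 6:54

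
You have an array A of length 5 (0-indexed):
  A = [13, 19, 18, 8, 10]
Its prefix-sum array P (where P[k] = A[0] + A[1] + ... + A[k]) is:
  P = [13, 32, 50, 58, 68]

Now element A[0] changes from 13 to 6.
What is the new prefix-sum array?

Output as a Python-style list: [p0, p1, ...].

Change: A[0] 13 -> 6, delta = -7
P[k] for k < 0: unchanged (A[0] not included)
P[k] for k >= 0: shift by delta = -7
  P[0] = 13 + -7 = 6
  P[1] = 32 + -7 = 25
  P[2] = 50 + -7 = 43
  P[3] = 58 + -7 = 51
  P[4] = 68 + -7 = 61

Answer: [6, 25, 43, 51, 61]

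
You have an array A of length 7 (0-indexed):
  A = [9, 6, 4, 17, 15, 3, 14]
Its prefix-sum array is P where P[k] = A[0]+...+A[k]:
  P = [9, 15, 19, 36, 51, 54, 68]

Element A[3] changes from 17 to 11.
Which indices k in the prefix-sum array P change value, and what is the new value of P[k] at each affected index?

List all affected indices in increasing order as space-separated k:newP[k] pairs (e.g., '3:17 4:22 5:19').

P[k] = A[0] + ... + A[k]
P[k] includes A[3] iff k >= 3
Affected indices: 3, 4, ..., 6; delta = -6
  P[3]: 36 + -6 = 30
  P[4]: 51 + -6 = 45
  P[5]: 54 + -6 = 48
  P[6]: 68 + -6 = 62

Answer: 3:30 4:45 5:48 6:62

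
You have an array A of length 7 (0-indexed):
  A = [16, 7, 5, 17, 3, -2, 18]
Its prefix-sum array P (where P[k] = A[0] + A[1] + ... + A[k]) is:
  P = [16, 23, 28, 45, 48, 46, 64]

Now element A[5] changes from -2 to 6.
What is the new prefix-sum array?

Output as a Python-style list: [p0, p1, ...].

Change: A[5] -2 -> 6, delta = 8
P[k] for k < 5: unchanged (A[5] not included)
P[k] for k >= 5: shift by delta = 8
  P[0] = 16 + 0 = 16
  P[1] = 23 + 0 = 23
  P[2] = 28 + 0 = 28
  P[3] = 45 + 0 = 45
  P[4] = 48 + 0 = 48
  P[5] = 46 + 8 = 54
  P[6] = 64 + 8 = 72

Answer: [16, 23, 28, 45, 48, 54, 72]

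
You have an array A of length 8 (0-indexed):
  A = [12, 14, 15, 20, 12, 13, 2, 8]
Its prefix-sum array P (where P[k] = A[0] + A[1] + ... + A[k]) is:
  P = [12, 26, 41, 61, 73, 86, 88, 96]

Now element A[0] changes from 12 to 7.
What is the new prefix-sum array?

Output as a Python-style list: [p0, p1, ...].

Change: A[0] 12 -> 7, delta = -5
P[k] for k < 0: unchanged (A[0] not included)
P[k] for k >= 0: shift by delta = -5
  P[0] = 12 + -5 = 7
  P[1] = 26 + -5 = 21
  P[2] = 41 + -5 = 36
  P[3] = 61 + -5 = 56
  P[4] = 73 + -5 = 68
  P[5] = 86 + -5 = 81
  P[6] = 88 + -5 = 83
  P[7] = 96 + -5 = 91

Answer: [7, 21, 36, 56, 68, 81, 83, 91]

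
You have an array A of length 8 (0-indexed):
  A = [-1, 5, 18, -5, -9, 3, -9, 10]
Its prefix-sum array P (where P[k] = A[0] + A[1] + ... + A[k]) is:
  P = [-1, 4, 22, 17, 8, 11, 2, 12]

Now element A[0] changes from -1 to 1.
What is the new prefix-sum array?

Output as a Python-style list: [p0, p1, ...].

Answer: [1, 6, 24, 19, 10, 13, 4, 14]

Derivation:
Change: A[0] -1 -> 1, delta = 2
P[k] for k < 0: unchanged (A[0] not included)
P[k] for k >= 0: shift by delta = 2
  P[0] = -1 + 2 = 1
  P[1] = 4 + 2 = 6
  P[2] = 22 + 2 = 24
  P[3] = 17 + 2 = 19
  P[4] = 8 + 2 = 10
  P[5] = 11 + 2 = 13
  P[6] = 2 + 2 = 4
  P[7] = 12 + 2 = 14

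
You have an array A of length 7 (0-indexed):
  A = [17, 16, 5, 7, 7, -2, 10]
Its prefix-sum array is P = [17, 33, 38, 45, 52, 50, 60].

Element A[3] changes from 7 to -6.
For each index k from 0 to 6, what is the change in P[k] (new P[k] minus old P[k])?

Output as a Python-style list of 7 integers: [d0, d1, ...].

Element change: A[3] 7 -> -6, delta = -13
For k < 3: P[k] unchanged, delta_P[k] = 0
For k >= 3: P[k] shifts by exactly -13
Delta array: [0, 0, 0, -13, -13, -13, -13]

Answer: [0, 0, 0, -13, -13, -13, -13]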